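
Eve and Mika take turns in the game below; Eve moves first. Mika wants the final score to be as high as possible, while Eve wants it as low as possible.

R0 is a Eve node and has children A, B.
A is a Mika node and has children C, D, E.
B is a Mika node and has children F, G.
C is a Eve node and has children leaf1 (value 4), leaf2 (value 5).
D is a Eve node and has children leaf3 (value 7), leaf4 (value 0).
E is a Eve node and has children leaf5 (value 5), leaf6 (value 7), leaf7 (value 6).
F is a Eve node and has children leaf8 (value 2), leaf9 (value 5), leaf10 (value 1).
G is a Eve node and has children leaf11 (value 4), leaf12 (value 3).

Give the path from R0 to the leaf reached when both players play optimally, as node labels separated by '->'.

R0 -> B -> G -> leaf12

C (Eve): min(4, 5) = 4
D (Eve): min(7, 0) = 0
E (Eve): min(5, 7, 6) = 5
A (Mika): max(4, 0, 5) = 5
F (Eve): min(2, 5, 1) = 1
G (Eve): min(4, 3) = 3
B (Mika): max(1, 3) = 3
R0 (Eve): min(5, 3) = 3
At R0, Eve picks B (lowest: 3).
At B, Mika picks G (highest: 3).
At G, Eve picks leaf12 (lowest: 3).
Terminal value 3.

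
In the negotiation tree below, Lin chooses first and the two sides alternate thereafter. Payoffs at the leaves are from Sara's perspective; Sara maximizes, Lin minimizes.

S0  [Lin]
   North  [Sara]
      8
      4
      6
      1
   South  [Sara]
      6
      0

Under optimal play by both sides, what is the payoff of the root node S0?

6

North (Sara): max(8, 4, 6, 1) = 8
South (Sara): max(6, 0) = 6
S0 (Lin): min(8, 6) = 6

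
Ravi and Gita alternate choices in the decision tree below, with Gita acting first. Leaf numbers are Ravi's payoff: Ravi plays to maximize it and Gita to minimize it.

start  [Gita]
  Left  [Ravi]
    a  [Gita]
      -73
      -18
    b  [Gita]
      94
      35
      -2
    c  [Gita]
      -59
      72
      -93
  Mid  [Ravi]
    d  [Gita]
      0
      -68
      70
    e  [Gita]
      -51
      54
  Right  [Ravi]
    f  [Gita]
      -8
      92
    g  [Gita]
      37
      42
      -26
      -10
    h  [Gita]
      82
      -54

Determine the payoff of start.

-51

a (Gita): min(-73, -18) = -73
b (Gita): min(94, 35, -2) = -2
c (Gita): min(-59, 72, -93) = -93
Left (Ravi): max(-73, -2, -93) = -2
d (Gita): min(0, -68, 70) = -68
e (Gita): min(-51, 54) = -51
Mid (Ravi): max(-68, -51) = -51
f (Gita): min(-8, 92) = -8
g (Gita): min(37, 42, -26, -10) = -26
h (Gita): min(82, -54) = -54
Right (Ravi): max(-8, -26, -54) = -8
start (Gita): min(-2, -51, -8) = -51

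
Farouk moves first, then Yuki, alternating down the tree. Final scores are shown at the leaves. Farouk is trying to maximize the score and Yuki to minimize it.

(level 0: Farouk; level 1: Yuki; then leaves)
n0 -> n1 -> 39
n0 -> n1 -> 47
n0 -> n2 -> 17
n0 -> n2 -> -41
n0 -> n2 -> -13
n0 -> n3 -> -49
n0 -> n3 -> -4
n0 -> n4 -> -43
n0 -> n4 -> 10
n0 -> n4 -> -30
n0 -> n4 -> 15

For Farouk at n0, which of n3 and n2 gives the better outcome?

n2

n3 (Yuki): min(-49, -4) = -49
n2 (Yuki): min(17, -41, -13) = -41
Farouk prefers the higher value; n3=-49, n2=-41. n2 is better since -41 > -49.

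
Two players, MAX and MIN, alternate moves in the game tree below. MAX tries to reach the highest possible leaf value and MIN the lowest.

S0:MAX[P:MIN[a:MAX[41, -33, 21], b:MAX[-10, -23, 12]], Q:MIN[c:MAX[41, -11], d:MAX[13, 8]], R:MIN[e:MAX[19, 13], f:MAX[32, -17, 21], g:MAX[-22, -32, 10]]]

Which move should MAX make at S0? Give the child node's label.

Q

a (MAX): max(41, -33, 21) = 41
b (MAX): max(-10, -23, 12) = 12
P (MIN): min(41, 12) = 12
c (MAX): max(41, -11) = 41
d (MAX): max(13, 8) = 13
Q (MIN): min(41, 13) = 13
e (MAX): max(19, 13) = 19
f (MAX): max(32, -17, 21) = 32
g (MAX): max(-22, -32, 10) = 10
R (MIN): min(19, 32, 10) = 10
S0 (MAX): max(12, 13, 10) = 13
MAX at S0 wants the highest of {P=12, Q=13, R=10}, so chooses Q.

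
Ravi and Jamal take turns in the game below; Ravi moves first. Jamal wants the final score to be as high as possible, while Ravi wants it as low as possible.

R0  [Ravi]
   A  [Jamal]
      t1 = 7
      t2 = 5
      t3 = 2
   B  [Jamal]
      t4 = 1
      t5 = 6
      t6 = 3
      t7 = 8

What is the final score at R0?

7

A (Jamal): max(7, 5, 2) = 7
B (Jamal): max(1, 6, 3, 8) = 8
R0 (Ravi): min(7, 8) = 7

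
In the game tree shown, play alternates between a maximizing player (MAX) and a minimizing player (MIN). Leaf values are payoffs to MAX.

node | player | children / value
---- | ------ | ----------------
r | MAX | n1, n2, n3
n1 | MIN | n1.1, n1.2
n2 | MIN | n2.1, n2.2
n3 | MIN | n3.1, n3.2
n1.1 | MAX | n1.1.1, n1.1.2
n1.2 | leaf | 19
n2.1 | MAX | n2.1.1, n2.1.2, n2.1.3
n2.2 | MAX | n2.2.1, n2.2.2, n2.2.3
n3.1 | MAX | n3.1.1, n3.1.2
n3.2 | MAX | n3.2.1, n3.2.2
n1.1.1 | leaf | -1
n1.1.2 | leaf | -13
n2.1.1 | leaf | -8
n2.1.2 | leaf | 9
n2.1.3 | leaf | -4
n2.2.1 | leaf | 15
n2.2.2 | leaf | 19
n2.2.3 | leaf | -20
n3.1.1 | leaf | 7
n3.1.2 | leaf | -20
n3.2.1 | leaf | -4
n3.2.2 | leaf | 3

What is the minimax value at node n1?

-1

n1.1 (MAX): max(-1, -13) = -1
n1 (MIN): min(-1, 19) = -1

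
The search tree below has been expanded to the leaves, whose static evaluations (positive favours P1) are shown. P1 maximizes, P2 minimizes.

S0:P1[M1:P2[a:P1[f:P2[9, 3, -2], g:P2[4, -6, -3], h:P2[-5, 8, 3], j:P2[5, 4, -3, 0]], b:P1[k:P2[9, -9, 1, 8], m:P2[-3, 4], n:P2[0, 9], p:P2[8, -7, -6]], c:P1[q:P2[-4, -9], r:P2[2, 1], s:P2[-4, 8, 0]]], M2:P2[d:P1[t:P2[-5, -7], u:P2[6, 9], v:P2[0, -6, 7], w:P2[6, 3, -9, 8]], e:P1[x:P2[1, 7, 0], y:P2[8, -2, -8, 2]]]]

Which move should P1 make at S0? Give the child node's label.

M2

f (P2): min(9, 3, -2) = -2
g (P2): min(4, -6, -3) = -6
h (P2): min(-5, 8, 3) = -5
j (P2): min(5, 4, -3, 0) = -3
a (P1): max(-2, -6, -5, -3) = -2
k (P2): min(9, -9, 1, 8) = -9
m (P2): min(-3, 4) = -3
n (P2): min(0, 9) = 0
p (P2): min(8, -7, -6) = -7
b (P1): max(-9, -3, 0, -7) = 0
q (P2): min(-4, -9) = -9
r (P2): min(2, 1) = 1
s (P2): min(-4, 8, 0) = -4
c (P1): max(-9, 1, -4) = 1
M1 (P2): min(-2, 0, 1) = -2
t (P2): min(-5, -7) = -7
u (P2): min(6, 9) = 6
v (P2): min(0, -6, 7) = -6
w (P2): min(6, 3, -9, 8) = -9
d (P1): max(-7, 6, -6, -9) = 6
x (P2): min(1, 7, 0) = 0
y (P2): min(8, -2, -8, 2) = -8
e (P1): max(0, -8) = 0
M2 (P2): min(6, 0) = 0
S0 (P1): max(-2, 0) = 0
P1 at S0 wants the highest of {M1=-2, M2=0}, so chooses M2.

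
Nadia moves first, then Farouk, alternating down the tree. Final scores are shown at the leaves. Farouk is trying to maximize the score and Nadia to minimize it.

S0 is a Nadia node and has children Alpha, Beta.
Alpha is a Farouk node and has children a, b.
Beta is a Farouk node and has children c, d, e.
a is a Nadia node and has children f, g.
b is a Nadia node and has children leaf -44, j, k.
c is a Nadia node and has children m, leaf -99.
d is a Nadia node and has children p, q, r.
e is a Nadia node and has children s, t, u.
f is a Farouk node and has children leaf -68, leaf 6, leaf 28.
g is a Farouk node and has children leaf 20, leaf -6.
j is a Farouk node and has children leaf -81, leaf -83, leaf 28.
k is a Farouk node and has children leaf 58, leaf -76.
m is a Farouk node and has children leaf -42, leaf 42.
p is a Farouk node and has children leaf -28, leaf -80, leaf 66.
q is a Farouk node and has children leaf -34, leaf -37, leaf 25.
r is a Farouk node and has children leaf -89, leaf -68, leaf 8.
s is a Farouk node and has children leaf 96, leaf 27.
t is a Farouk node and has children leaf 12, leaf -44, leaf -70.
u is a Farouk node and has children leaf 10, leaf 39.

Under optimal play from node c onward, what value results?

-99

m (Farouk): max(-42, 42) = 42
c (Nadia): min(42, -99) = -99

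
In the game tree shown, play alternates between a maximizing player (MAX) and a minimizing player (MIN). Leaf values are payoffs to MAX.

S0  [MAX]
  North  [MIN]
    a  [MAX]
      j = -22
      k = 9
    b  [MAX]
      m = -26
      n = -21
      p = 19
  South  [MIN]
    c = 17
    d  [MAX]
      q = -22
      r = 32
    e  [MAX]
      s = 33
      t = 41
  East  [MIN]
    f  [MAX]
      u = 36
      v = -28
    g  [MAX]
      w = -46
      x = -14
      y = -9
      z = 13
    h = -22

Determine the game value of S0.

17

a (MAX): max(-22, 9) = 9
b (MAX): max(-26, -21, 19) = 19
North (MIN): min(9, 19) = 9
d (MAX): max(-22, 32) = 32
e (MAX): max(33, 41) = 41
South (MIN): min(17, 32, 41) = 17
f (MAX): max(36, -28) = 36
g (MAX): max(-46, -14, -9, 13) = 13
East (MIN): min(36, 13, -22) = -22
S0 (MAX): max(9, 17, -22) = 17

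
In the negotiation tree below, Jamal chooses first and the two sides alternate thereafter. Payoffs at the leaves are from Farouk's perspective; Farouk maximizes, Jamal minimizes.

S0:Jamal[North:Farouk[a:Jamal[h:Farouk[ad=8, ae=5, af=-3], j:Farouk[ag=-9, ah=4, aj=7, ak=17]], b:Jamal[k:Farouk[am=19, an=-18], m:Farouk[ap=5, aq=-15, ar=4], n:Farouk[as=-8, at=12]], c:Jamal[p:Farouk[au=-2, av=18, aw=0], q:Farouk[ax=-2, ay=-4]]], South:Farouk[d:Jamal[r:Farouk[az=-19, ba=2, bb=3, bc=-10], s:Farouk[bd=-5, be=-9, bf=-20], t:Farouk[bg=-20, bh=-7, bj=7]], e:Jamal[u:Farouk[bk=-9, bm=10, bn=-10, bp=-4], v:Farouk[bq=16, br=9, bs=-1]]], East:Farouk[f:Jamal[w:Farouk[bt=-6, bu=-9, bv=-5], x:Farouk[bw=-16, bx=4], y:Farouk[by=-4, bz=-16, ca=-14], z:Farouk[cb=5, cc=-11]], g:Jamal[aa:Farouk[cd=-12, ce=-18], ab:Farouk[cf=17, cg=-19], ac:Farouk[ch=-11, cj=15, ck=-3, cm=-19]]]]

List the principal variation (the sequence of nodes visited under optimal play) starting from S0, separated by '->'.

S0 -> East -> f -> w -> bv

h (Farouk): max(8, 5, -3) = 8
j (Farouk): max(-9, 4, 7, 17) = 17
a (Jamal): min(8, 17) = 8
k (Farouk): max(19, -18) = 19
m (Farouk): max(5, -15, 4) = 5
n (Farouk): max(-8, 12) = 12
b (Jamal): min(19, 5, 12) = 5
p (Farouk): max(-2, 18, 0) = 18
q (Farouk): max(-2, -4) = -2
c (Jamal): min(18, -2) = -2
North (Farouk): max(8, 5, -2) = 8
r (Farouk): max(-19, 2, 3, -10) = 3
s (Farouk): max(-5, -9, -20) = -5
t (Farouk): max(-20, -7, 7) = 7
d (Jamal): min(3, -5, 7) = -5
u (Farouk): max(-9, 10, -10, -4) = 10
v (Farouk): max(16, 9, -1) = 16
e (Jamal): min(10, 16) = 10
South (Farouk): max(-5, 10) = 10
w (Farouk): max(-6, -9, -5) = -5
x (Farouk): max(-16, 4) = 4
y (Farouk): max(-4, -16, -14) = -4
z (Farouk): max(5, -11) = 5
f (Jamal): min(-5, 4, -4, 5) = -5
aa (Farouk): max(-12, -18) = -12
ab (Farouk): max(17, -19) = 17
ac (Farouk): max(-11, 15, -3, -19) = 15
g (Jamal): min(-12, 17, 15) = -12
East (Farouk): max(-5, -12) = -5
S0 (Jamal): min(8, 10, -5) = -5
At S0, Jamal picks East (lowest: -5).
At East, Farouk picks f (highest: -5).
At f, Jamal picks w (lowest: -5).
At w, Farouk picks bv (highest: -5).
Terminal value -5.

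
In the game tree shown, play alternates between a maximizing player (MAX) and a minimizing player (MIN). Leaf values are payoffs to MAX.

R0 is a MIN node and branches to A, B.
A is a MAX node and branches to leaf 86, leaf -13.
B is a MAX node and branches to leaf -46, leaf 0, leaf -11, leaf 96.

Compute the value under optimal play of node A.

86

A (MAX): max(86, -13) = 86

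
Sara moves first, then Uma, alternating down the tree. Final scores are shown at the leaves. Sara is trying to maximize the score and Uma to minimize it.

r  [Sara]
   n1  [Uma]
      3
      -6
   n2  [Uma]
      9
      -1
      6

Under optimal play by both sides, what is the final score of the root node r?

-1

n1 (Uma): min(3, -6) = -6
n2 (Uma): min(9, -1, 6) = -1
r (Sara): max(-6, -1) = -1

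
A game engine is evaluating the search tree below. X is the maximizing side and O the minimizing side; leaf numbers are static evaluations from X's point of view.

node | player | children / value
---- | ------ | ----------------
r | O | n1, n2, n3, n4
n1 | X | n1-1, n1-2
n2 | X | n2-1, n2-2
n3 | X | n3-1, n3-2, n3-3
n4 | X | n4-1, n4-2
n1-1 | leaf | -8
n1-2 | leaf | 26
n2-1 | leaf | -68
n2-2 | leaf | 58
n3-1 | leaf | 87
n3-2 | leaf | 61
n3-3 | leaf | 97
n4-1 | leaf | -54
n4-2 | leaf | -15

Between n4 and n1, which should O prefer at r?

n4

n4 (X): max(-54, -15) = -15
n1 (X): max(-8, 26) = 26
O prefers the lower value; n4=-15, n1=26. n4 is better since -15 < 26.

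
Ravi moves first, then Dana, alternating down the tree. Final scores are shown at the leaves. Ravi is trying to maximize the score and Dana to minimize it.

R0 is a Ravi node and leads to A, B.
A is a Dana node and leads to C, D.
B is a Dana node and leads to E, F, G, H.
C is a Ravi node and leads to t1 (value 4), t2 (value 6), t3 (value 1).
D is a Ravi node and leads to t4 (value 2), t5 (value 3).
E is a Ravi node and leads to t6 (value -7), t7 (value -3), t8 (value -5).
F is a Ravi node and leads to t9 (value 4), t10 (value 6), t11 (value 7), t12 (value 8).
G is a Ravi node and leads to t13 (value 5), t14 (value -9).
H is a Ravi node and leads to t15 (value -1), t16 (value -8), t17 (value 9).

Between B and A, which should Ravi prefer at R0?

E (Ravi): max(-7, -3, -5) = -3
F (Ravi): max(4, 6, 7, 8) = 8
G (Ravi): max(5, -9) = 5
H (Ravi): max(-1, -8, 9) = 9
B (Dana): min(-3, 8, 5, 9) = -3
C (Ravi): max(4, 6, 1) = 6
D (Ravi): max(2, 3) = 3
A (Dana): min(6, 3) = 3
Ravi prefers the higher value; B=-3, A=3. A is better since 3 > -3.

A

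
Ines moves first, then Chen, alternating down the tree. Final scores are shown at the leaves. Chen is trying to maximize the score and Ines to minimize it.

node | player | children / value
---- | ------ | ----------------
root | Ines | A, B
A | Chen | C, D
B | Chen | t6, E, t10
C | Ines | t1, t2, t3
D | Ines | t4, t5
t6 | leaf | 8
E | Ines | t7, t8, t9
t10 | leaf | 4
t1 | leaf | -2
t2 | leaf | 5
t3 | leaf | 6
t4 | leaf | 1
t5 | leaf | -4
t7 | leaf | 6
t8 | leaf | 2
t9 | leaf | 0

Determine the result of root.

C (Ines): min(-2, 5, 6) = -2
D (Ines): min(1, -4) = -4
A (Chen): max(-2, -4) = -2
E (Ines): min(6, 2, 0) = 0
B (Chen): max(8, 0, 4) = 8
root (Ines): min(-2, 8) = -2

-2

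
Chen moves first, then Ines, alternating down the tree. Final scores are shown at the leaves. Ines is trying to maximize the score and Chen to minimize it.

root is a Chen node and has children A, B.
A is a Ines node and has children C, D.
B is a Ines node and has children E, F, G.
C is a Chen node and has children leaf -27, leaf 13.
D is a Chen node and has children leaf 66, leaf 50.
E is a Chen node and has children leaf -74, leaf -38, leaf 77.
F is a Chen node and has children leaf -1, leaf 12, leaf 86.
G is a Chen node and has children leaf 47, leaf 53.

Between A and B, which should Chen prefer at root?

C (Chen): min(-27, 13) = -27
D (Chen): min(66, 50) = 50
A (Ines): max(-27, 50) = 50
E (Chen): min(-74, -38, 77) = -74
F (Chen): min(-1, 12, 86) = -1
G (Chen): min(47, 53) = 47
B (Ines): max(-74, -1, 47) = 47
Chen prefers the lower value; A=50, B=47. B is better since 47 < 50.

B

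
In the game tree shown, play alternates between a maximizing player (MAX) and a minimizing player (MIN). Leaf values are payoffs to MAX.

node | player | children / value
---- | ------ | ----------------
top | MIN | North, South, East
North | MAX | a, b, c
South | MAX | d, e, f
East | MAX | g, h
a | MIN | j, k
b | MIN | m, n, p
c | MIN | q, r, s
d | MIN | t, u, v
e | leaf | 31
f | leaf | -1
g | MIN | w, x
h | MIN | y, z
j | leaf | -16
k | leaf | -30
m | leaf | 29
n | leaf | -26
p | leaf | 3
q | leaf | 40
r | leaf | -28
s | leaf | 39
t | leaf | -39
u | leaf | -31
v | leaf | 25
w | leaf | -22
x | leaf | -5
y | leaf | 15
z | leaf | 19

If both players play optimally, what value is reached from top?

-26

a (MIN): min(-16, -30) = -30
b (MIN): min(29, -26, 3) = -26
c (MIN): min(40, -28, 39) = -28
North (MAX): max(-30, -26, -28) = -26
d (MIN): min(-39, -31, 25) = -39
South (MAX): max(-39, 31, -1) = 31
g (MIN): min(-22, -5) = -22
h (MIN): min(15, 19) = 15
East (MAX): max(-22, 15) = 15
top (MIN): min(-26, 31, 15) = -26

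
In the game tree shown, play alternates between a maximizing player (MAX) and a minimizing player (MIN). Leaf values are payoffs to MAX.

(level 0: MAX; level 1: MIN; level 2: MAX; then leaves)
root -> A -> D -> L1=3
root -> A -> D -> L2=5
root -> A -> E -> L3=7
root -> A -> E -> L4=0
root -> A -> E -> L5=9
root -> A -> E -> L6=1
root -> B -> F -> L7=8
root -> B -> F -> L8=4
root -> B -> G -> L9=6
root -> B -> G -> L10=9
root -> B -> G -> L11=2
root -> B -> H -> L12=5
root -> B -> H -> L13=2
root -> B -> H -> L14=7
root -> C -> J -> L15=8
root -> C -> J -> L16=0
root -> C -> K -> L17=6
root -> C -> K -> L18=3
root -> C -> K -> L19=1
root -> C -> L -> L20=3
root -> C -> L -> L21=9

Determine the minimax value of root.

7

D (MAX): max(3, 5) = 5
E (MAX): max(7, 0, 9, 1) = 9
A (MIN): min(5, 9) = 5
F (MAX): max(8, 4) = 8
G (MAX): max(6, 9, 2) = 9
H (MAX): max(5, 2, 7) = 7
B (MIN): min(8, 9, 7) = 7
J (MAX): max(8, 0) = 8
K (MAX): max(6, 3, 1) = 6
L (MAX): max(3, 9) = 9
C (MIN): min(8, 6, 9) = 6
root (MAX): max(5, 7, 6) = 7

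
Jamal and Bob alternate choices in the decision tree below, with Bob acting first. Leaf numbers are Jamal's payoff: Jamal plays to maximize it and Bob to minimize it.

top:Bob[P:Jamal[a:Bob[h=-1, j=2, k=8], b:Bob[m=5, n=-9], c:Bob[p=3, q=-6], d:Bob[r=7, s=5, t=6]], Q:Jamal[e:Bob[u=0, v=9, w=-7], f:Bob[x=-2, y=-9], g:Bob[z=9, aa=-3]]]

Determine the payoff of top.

a (Bob): min(-1, 2, 8) = -1
b (Bob): min(5, -9) = -9
c (Bob): min(3, -6) = -6
d (Bob): min(7, 5, 6) = 5
P (Jamal): max(-1, -9, -6, 5) = 5
e (Bob): min(0, 9, -7) = -7
f (Bob): min(-2, -9) = -9
g (Bob): min(9, -3) = -3
Q (Jamal): max(-7, -9, -3) = -3
top (Bob): min(5, -3) = -3

-3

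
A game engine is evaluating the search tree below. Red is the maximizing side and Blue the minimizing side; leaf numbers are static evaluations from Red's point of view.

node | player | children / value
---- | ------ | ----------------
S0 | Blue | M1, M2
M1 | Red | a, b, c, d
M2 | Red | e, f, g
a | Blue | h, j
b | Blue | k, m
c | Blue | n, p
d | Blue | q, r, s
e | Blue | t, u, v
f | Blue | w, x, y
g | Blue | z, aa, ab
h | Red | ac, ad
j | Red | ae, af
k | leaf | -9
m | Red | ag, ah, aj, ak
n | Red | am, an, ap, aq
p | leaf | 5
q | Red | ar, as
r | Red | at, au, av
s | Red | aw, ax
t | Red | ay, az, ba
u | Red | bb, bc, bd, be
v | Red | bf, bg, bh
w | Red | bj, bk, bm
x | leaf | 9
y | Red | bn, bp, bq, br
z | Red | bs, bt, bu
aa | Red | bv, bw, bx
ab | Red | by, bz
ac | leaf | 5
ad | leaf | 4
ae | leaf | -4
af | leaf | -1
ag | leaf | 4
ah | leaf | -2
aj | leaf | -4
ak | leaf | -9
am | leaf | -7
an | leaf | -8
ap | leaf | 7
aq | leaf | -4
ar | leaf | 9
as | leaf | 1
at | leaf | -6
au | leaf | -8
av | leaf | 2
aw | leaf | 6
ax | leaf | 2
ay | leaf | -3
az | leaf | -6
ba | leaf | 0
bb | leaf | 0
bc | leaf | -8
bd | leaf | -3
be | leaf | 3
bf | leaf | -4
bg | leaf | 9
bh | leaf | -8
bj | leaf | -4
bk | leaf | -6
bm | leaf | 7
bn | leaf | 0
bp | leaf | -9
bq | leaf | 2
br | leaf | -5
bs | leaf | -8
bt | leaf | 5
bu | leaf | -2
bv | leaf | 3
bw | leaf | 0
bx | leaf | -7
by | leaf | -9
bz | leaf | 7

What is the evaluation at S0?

h (Red): max(5, 4) = 5
j (Red): max(-4, -1) = -1
a (Blue): min(5, -1) = -1
m (Red): max(4, -2, -4, -9) = 4
b (Blue): min(-9, 4) = -9
n (Red): max(-7, -8, 7, -4) = 7
c (Blue): min(7, 5) = 5
q (Red): max(9, 1) = 9
r (Red): max(-6, -8, 2) = 2
s (Red): max(6, 2) = 6
d (Blue): min(9, 2, 6) = 2
M1 (Red): max(-1, -9, 5, 2) = 5
t (Red): max(-3, -6, 0) = 0
u (Red): max(0, -8, -3, 3) = 3
v (Red): max(-4, 9, -8) = 9
e (Blue): min(0, 3, 9) = 0
w (Red): max(-4, -6, 7) = 7
y (Red): max(0, -9, 2, -5) = 2
f (Blue): min(7, 9, 2) = 2
z (Red): max(-8, 5, -2) = 5
aa (Red): max(3, 0, -7) = 3
ab (Red): max(-9, 7) = 7
g (Blue): min(5, 3, 7) = 3
M2 (Red): max(0, 2, 3) = 3
S0 (Blue): min(5, 3) = 3

3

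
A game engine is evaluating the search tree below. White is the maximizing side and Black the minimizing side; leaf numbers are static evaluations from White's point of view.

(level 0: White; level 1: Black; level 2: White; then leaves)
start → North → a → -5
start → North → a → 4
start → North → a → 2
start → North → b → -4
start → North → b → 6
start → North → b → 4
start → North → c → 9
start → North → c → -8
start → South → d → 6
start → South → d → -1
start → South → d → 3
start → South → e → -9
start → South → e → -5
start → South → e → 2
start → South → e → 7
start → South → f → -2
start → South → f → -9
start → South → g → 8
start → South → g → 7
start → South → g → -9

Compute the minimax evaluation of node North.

a (White): max(-5, 4, 2) = 4
b (White): max(-4, 6, 4) = 6
c (White): max(9, -8) = 9
North (Black): min(4, 6, 9) = 4

4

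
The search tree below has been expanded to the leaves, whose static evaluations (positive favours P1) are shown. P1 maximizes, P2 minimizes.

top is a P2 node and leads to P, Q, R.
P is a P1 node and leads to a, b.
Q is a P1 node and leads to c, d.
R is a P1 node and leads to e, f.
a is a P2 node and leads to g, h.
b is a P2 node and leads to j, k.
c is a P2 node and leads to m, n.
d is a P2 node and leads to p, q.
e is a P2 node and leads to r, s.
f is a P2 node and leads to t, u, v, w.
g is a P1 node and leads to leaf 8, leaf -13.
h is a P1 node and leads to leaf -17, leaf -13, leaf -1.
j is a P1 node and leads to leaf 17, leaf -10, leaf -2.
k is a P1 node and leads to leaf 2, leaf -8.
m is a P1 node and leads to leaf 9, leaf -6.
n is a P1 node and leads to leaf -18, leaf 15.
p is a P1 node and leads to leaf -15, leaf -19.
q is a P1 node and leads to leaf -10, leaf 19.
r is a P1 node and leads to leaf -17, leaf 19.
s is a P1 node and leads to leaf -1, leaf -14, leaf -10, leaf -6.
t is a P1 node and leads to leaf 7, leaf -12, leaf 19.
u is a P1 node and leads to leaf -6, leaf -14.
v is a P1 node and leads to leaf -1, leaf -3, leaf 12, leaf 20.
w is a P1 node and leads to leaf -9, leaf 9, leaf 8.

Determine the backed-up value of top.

g (P1): max(8, -13) = 8
h (P1): max(-17, -13, -1) = -1
a (P2): min(8, -1) = -1
j (P1): max(17, -10, -2) = 17
k (P1): max(2, -8) = 2
b (P2): min(17, 2) = 2
P (P1): max(-1, 2) = 2
m (P1): max(9, -6) = 9
n (P1): max(-18, 15) = 15
c (P2): min(9, 15) = 9
p (P1): max(-15, -19) = -15
q (P1): max(-10, 19) = 19
d (P2): min(-15, 19) = -15
Q (P1): max(9, -15) = 9
r (P1): max(-17, 19) = 19
s (P1): max(-1, -14, -10, -6) = -1
e (P2): min(19, -1) = -1
t (P1): max(7, -12, 19) = 19
u (P1): max(-6, -14) = -6
v (P1): max(-1, -3, 12, 20) = 20
w (P1): max(-9, 9, 8) = 9
f (P2): min(19, -6, 20, 9) = -6
R (P1): max(-1, -6) = -1
top (P2): min(2, 9, -1) = -1

-1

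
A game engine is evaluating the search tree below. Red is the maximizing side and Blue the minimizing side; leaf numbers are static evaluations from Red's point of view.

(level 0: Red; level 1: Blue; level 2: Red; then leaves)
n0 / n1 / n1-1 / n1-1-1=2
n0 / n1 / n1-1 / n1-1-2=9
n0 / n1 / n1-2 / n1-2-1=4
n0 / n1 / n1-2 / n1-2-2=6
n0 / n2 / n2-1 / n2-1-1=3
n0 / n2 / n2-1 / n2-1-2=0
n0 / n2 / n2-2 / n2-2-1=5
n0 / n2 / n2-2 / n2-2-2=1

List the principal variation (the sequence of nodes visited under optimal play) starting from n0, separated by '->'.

n0 -> n1 -> n1-2 -> n1-2-2

n1-1 (Red): max(2, 9) = 9
n1-2 (Red): max(4, 6) = 6
n1 (Blue): min(9, 6) = 6
n2-1 (Red): max(3, 0) = 3
n2-2 (Red): max(5, 1) = 5
n2 (Blue): min(3, 5) = 3
n0 (Red): max(6, 3) = 6
At n0, Red picks n1 (highest: 6).
At n1, Blue picks n1-2 (lowest: 6).
At n1-2, Red picks n1-2-2 (highest: 6).
Terminal value 6.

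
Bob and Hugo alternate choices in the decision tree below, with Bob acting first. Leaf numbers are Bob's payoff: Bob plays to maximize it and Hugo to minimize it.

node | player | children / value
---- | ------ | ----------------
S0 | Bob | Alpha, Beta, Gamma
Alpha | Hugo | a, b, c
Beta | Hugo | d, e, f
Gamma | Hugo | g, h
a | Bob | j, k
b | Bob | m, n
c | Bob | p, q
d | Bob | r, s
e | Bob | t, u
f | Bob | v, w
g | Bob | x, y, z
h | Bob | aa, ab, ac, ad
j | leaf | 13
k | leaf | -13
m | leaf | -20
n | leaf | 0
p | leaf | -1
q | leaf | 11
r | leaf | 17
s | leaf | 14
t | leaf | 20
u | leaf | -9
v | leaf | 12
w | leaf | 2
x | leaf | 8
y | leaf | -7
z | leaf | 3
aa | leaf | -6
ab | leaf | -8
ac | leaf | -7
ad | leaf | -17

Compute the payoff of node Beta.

12

d (Bob): max(17, 14) = 17
e (Bob): max(20, -9) = 20
f (Bob): max(12, 2) = 12
Beta (Hugo): min(17, 20, 12) = 12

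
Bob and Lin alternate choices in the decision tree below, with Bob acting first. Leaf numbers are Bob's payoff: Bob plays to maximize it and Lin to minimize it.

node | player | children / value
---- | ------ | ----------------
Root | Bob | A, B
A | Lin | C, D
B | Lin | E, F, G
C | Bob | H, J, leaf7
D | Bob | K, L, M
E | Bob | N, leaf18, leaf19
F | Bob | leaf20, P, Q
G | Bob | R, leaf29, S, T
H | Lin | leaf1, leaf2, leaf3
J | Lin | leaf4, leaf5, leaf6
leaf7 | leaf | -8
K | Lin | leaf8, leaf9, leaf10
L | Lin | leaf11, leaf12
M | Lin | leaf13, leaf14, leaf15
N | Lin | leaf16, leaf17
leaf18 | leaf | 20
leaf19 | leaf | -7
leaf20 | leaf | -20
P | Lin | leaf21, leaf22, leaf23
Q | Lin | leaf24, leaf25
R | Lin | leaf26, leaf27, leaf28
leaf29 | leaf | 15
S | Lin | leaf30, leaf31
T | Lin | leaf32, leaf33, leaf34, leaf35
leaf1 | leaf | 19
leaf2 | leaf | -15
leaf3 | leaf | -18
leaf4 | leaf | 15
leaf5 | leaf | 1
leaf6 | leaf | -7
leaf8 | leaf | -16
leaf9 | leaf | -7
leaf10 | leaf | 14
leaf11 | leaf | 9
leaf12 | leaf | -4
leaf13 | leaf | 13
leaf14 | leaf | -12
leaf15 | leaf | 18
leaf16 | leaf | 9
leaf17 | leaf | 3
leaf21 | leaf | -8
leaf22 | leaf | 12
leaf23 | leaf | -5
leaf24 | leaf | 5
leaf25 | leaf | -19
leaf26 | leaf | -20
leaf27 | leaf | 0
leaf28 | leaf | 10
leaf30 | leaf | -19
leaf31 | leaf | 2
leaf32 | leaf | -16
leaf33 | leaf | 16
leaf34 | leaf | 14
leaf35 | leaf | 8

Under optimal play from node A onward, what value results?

-7

H (Lin): min(19, -15, -18) = -18
J (Lin): min(15, 1, -7) = -7
C (Bob): max(-18, -7, -8) = -7
K (Lin): min(-16, -7, 14) = -16
L (Lin): min(9, -4) = -4
M (Lin): min(13, -12, 18) = -12
D (Bob): max(-16, -4, -12) = -4
A (Lin): min(-7, -4) = -7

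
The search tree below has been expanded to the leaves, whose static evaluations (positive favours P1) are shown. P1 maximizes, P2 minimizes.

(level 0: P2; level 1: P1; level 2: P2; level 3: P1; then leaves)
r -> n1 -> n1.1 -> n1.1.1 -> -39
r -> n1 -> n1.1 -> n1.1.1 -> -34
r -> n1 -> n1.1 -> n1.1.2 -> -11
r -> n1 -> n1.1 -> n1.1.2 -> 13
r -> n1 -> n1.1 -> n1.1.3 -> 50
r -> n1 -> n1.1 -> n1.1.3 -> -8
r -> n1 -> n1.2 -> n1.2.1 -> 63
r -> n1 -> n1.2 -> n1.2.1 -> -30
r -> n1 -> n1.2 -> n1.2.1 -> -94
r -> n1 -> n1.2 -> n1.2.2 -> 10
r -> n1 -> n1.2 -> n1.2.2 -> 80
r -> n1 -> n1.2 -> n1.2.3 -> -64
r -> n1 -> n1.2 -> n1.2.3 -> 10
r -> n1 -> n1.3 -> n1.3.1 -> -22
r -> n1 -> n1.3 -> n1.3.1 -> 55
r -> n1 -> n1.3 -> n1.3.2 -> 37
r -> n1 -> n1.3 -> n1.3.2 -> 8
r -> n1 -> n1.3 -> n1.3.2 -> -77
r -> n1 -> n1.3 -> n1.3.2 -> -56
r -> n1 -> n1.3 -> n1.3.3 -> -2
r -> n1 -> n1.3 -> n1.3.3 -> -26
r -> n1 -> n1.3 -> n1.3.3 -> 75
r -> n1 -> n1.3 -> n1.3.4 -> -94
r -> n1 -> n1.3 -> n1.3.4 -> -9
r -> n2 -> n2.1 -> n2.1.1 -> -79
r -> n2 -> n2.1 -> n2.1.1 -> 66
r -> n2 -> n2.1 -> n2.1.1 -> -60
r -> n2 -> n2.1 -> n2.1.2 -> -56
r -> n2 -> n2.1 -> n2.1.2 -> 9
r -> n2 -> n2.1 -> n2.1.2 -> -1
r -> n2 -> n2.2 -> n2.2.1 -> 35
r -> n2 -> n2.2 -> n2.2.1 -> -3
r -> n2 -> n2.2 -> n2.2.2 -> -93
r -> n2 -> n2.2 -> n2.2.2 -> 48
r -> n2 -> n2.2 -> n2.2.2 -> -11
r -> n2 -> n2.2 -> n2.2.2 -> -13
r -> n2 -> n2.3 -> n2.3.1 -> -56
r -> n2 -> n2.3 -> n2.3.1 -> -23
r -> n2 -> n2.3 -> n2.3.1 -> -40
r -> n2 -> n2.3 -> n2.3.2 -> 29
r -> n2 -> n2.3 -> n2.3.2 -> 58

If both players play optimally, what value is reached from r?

n1.1.1 (P1): max(-39, -34) = -34
n1.1.2 (P1): max(-11, 13) = 13
n1.1.3 (P1): max(50, -8) = 50
n1.1 (P2): min(-34, 13, 50) = -34
n1.2.1 (P1): max(63, -30, -94) = 63
n1.2.2 (P1): max(10, 80) = 80
n1.2.3 (P1): max(-64, 10) = 10
n1.2 (P2): min(63, 80, 10) = 10
n1.3.1 (P1): max(-22, 55) = 55
n1.3.2 (P1): max(37, 8, -77, -56) = 37
n1.3.3 (P1): max(-2, -26, 75) = 75
n1.3.4 (P1): max(-94, -9) = -9
n1.3 (P2): min(55, 37, 75, -9) = -9
n1 (P1): max(-34, 10, -9) = 10
n2.1.1 (P1): max(-79, 66, -60) = 66
n2.1.2 (P1): max(-56, 9, -1) = 9
n2.1 (P2): min(66, 9) = 9
n2.2.1 (P1): max(35, -3) = 35
n2.2.2 (P1): max(-93, 48, -11, -13) = 48
n2.2 (P2): min(35, 48) = 35
n2.3.1 (P1): max(-56, -23, -40) = -23
n2.3.2 (P1): max(29, 58) = 58
n2.3 (P2): min(-23, 58) = -23
n2 (P1): max(9, 35, -23) = 35
r (P2): min(10, 35) = 10

10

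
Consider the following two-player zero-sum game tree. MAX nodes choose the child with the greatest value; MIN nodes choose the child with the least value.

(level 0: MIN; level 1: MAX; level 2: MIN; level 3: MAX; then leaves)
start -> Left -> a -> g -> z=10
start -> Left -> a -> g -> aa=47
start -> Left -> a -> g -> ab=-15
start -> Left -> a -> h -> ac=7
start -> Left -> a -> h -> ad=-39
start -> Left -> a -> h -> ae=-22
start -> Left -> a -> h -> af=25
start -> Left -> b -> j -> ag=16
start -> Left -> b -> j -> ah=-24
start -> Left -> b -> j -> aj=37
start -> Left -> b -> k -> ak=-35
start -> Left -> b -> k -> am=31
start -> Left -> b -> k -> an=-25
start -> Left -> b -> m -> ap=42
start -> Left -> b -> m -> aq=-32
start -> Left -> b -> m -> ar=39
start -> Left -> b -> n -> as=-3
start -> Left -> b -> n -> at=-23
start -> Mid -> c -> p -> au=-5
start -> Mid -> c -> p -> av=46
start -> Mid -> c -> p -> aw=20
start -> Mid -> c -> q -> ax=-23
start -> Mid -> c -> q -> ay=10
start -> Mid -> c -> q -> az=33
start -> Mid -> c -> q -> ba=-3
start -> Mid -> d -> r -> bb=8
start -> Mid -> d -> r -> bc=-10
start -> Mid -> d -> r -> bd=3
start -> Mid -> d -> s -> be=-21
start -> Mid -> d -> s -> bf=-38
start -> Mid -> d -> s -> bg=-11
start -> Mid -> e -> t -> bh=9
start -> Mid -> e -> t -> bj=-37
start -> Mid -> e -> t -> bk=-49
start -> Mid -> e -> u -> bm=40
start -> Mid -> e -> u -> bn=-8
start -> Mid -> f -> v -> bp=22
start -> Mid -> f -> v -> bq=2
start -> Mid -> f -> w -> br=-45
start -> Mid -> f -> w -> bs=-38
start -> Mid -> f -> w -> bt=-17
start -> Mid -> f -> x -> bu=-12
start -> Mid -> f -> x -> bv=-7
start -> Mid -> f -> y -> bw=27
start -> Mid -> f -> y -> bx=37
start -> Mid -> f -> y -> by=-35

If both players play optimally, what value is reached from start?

25

g (MAX): max(10, 47, -15) = 47
h (MAX): max(7, -39, -22, 25) = 25
a (MIN): min(47, 25) = 25
j (MAX): max(16, -24, 37) = 37
k (MAX): max(-35, 31, -25) = 31
m (MAX): max(42, -32, 39) = 42
n (MAX): max(-3, -23) = -3
b (MIN): min(37, 31, 42, -3) = -3
Left (MAX): max(25, -3) = 25
p (MAX): max(-5, 46, 20) = 46
q (MAX): max(-23, 10, 33, -3) = 33
c (MIN): min(46, 33) = 33
r (MAX): max(8, -10, 3) = 8
s (MAX): max(-21, -38, -11) = -11
d (MIN): min(8, -11) = -11
t (MAX): max(9, -37, -49) = 9
u (MAX): max(40, -8) = 40
e (MIN): min(9, 40) = 9
v (MAX): max(22, 2) = 22
w (MAX): max(-45, -38, -17) = -17
x (MAX): max(-12, -7) = -7
y (MAX): max(27, 37, -35) = 37
f (MIN): min(22, -17, -7, 37) = -17
Mid (MAX): max(33, -11, 9, -17) = 33
start (MIN): min(25, 33) = 25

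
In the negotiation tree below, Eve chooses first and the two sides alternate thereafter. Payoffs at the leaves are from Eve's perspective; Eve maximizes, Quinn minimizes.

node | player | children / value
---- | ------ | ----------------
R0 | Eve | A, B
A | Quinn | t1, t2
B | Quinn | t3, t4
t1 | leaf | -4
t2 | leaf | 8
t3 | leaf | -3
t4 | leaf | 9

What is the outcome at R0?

A (Quinn): min(-4, 8) = -4
B (Quinn): min(-3, 9) = -3
R0 (Eve): max(-4, -3) = -3

-3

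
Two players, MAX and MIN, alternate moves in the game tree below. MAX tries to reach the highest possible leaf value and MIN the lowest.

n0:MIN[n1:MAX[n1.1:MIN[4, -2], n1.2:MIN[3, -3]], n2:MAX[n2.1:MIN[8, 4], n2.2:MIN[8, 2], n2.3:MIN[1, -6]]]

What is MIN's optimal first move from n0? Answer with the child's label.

n1

n1.1 (MIN): min(4, -2) = -2
n1.2 (MIN): min(3, -3) = -3
n1 (MAX): max(-2, -3) = -2
n2.1 (MIN): min(8, 4) = 4
n2.2 (MIN): min(8, 2) = 2
n2.3 (MIN): min(1, -6) = -6
n2 (MAX): max(4, 2, -6) = 4
n0 (MIN): min(-2, 4) = -2
MIN at n0 wants the lowest of {n1=-2, n2=4}, so chooses n1.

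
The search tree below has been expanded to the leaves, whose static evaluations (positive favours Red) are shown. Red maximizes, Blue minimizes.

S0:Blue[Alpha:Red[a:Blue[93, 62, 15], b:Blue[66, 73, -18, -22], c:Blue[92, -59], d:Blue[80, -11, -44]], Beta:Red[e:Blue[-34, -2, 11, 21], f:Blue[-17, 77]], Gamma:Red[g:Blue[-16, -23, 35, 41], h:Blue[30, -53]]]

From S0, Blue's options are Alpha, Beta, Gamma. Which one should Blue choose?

Gamma

a (Blue): min(93, 62, 15) = 15
b (Blue): min(66, 73, -18, -22) = -22
c (Blue): min(92, -59) = -59
d (Blue): min(80, -11, -44) = -44
Alpha (Red): max(15, -22, -59, -44) = 15
e (Blue): min(-34, -2, 11, 21) = -34
f (Blue): min(-17, 77) = -17
Beta (Red): max(-34, -17) = -17
g (Blue): min(-16, -23, 35, 41) = -23
h (Blue): min(30, -53) = -53
Gamma (Red): max(-23, -53) = -23
S0 (Blue): min(15, -17, -23) = -23
Blue at S0 wants the lowest of {Alpha=15, Beta=-17, Gamma=-23}, so chooses Gamma.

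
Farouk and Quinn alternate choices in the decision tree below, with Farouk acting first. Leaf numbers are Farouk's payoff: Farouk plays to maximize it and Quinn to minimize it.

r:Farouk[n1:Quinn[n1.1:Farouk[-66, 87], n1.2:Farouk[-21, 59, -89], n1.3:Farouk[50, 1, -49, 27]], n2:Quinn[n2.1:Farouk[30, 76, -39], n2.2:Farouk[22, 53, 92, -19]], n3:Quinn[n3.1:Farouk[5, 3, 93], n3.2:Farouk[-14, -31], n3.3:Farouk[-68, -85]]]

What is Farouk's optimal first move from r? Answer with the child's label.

n2

n1.1 (Farouk): max(-66, 87) = 87
n1.2 (Farouk): max(-21, 59, -89) = 59
n1.3 (Farouk): max(50, 1, -49, 27) = 50
n1 (Quinn): min(87, 59, 50) = 50
n2.1 (Farouk): max(30, 76, -39) = 76
n2.2 (Farouk): max(22, 53, 92, -19) = 92
n2 (Quinn): min(76, 92) = 76
n3.1 (Farouk): max(5, 3, 93) = 93
n3.2 (Farouk): max(-14, -31) = -14
n3.3 (Farouk): max(-68, -85) = -68
n3 (Quinn): min(93, -14, -68) = -68
r (Farouk): max(50, 76, -68) = 76
Farouk at r wants the highest of {n1=50, n2=76, n3=-68}, so chooses n2.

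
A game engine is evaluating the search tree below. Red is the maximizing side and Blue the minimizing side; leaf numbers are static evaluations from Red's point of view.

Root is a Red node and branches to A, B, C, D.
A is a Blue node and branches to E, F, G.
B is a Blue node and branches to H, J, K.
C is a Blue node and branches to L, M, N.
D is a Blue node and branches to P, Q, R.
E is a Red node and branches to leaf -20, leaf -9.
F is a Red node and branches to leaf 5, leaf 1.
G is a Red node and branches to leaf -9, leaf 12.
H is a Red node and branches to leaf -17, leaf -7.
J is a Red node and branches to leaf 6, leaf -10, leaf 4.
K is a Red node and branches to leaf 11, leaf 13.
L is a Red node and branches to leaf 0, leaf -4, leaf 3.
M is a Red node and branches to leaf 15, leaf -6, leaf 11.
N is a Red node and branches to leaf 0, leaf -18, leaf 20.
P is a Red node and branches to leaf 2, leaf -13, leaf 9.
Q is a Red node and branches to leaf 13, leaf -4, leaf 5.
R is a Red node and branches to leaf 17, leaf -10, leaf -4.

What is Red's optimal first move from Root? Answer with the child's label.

D

E (Red): max(-20, -9) = -9
F (Red): max(5, 1) = 5
G (Red): max(-9, 12) = 12
A (Blue): min(-9, 5, 12) = -9
H (Red): max(-17, -7) = -7
J (Red): max(6, -10, 4) = 6
K (Red): max(11, 13) = 13
B (Blue): min(-7, 6, 13) = -7
L (Red): max(0, -4, 3) = 3
M (Red): max(15, -6, 11) = 15
N (Red): max(0, -18, 20) = 20
C (Blue): min(3, 15, 20) = 3
P (Red): max(2, -13, 9) = 9
Q (Red): max(13, -4, 5) = 13
R (Red): max(17, -10, -4) = 17
D (Blue): min(9, 13, 17) = 9
Root (Red): max(-9, -7, 3, 9) = 9
Red at Root wants the highest of {A=-9, B=-7, C=3, D=9}, so chooses D.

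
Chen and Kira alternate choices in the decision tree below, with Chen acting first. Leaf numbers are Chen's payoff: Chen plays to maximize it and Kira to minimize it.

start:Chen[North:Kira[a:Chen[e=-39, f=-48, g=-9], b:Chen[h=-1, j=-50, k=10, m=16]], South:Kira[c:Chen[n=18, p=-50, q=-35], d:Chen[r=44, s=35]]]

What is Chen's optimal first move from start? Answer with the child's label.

South

a (Chen): max(-39, -48, -9) = -9
b (Chen): max(-1, -50, 10, 16) = 16
North (Kira): min(-9, 16) = -9
c (Chen): max(18, -50, -35) = 18
d (Chen): max(44, 35) = 44
South (Kira): min(18, 44) = 18
start (Chen): max(-9, 18) = 18
Chen at start wants the highest of {North=-9, South=18}, so chooses South.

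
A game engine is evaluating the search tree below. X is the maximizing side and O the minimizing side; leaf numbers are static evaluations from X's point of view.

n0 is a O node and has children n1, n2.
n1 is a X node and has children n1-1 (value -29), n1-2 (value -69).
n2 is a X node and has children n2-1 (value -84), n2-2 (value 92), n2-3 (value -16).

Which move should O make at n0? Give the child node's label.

n1

n1 (X): max(-29, -69) = -29
n2 (X): max(-84, 92, -16) = 92
n0 (O): min(-29, 92) = -29
O at n0 wants the lowest of {n1=-29, n2=92}, so chooses n1.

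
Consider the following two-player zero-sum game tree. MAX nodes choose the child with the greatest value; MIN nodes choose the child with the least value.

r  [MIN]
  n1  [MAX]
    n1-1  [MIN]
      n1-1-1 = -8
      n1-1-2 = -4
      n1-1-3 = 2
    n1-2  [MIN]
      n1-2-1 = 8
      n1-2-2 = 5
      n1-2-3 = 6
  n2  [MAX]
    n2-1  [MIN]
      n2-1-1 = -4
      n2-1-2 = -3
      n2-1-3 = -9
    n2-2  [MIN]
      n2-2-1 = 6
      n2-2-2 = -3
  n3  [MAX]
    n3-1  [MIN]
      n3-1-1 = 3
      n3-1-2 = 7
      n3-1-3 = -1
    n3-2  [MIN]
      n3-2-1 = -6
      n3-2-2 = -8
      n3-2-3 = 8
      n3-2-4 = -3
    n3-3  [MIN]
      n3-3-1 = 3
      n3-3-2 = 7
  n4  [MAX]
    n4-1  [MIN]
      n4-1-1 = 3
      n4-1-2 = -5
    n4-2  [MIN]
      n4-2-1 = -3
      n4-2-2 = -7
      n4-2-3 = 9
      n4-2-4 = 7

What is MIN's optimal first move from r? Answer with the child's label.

n4

n1-1 (MIN): min(-8, -4, 2) = -8
n1-2 (MIN): min(8, 5, 6) = 5
n1 (MAX): max(-8, 5) = 5
n2-1 (MIN): min(-4, -3, -9) = -9
n2-2 (MIN): min(6, -3) = -3
n2 (MAX): max(-9, -3) = -3
n3-1 (MIN): min(3, 7, -1) = -1
n3-2 (MIN): min(-6, -8, 8, -3) = -8
n3-3 (MIN): min(3, 7) = 3
n3 (MAX): max(-1, -8, 3) = 3
n4-1 (MIN): min(3, -5) = -5
n4-2 (MIN): min(-3, -7, 9, 7) = -7
n4 (MAX): max(-5, -7) = -5
r (MIN): min(5, -3, 3, -5) = -5
MIN at r wants the lowest of {n1=5, n2=-3, n3=3, n4=-5}, so chooses n4.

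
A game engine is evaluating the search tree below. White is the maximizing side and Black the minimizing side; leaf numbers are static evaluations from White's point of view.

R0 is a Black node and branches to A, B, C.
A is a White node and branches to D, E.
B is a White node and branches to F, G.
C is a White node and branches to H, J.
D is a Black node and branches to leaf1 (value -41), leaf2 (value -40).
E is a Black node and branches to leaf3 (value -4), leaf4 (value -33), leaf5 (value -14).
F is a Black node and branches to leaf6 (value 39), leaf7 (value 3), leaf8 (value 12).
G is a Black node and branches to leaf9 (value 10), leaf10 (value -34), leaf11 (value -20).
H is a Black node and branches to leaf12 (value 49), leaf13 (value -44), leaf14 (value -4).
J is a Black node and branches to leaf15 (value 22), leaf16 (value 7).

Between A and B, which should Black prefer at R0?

A

D (Black): min(-41, -40) = -41
E (Black): min(-4, -33, -14) = -33
A (White): max(-41, -33) = -33
F (Black): min(39, 3, 12) = 3
G (Black): min(10, -34, -20) = -34
B (White): max(3, -34) = 3
Black prefers the lower value; A=-33, B=3. A is better since -33 < 3.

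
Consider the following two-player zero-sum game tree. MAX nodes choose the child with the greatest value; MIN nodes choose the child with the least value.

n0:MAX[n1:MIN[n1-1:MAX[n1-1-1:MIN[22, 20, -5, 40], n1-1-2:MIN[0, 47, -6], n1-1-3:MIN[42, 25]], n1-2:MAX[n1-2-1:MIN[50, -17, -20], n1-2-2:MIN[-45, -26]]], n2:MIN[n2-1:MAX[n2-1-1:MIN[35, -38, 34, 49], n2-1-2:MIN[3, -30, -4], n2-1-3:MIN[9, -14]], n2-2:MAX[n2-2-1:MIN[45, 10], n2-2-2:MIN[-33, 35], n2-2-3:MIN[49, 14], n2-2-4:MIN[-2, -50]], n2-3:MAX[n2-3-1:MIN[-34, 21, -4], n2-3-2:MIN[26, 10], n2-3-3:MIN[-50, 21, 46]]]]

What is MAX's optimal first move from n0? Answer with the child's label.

n2

n1-1-1 (MIN): min(22, 20, -5, 40) = -5
n1-1-2 (MIN): min(0, 47, -6) = -6
n1-1-3 (MIN): min(42, 25) = 25
n1-1 (MAX): max(-5, -6, 25) = 25
n1-2-1 (MIN): min(50, -17, -20) = -20
n1-2-2 (MIN): min(-45, -26) = -45
n1-2 (MAX): max(-20, -45) = -20
n1 (MIN): min(25, -20) = -20
n2-1-1 (MIN): min(35, -38, 34, 49) = -38
n2-1-2 (MIN): min(3, -30, -4) = -30
n2-1-3 (MIN): min(9, -14) = -14
n2-1 (MAX): max(-38, -30, -14) = -14
n2-2-1 (MIN): min(45, 10) = 10
n2-2-2 (MIN): min(-33, 35) = -33
n2-2-3 (MIN): min(49, 14) = 14
n2-2-4 (MIN): min(-2, -50) = -50
n2-2 (MAX): max(10, -33, 14, -50) = 14
n2-3-1 (MIN): min(-34, 21, -4) = -34
n2-3-2 (MIN): min(26, 10) = 10
n2-3-3 (MIN): min(-50, 21, 46) = -50
n2-3 (MAX): max(-34, 10, -50) = 10
n2 (MIN): min(-14, 14, 10) = -14
n0 (MAX): max(-20, -14) = -14
MAX at n0 wants the highest of {n1=-20, n2=-14}, so chooses n2.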